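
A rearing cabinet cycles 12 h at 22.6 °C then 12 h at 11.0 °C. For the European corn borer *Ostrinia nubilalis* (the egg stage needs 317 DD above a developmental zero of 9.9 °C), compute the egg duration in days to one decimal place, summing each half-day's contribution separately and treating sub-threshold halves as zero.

45.9 days

Day half: max(0, 22.6 − 9.9) × 0.5 = 12.7 × 0.5 = 6.35 DD.
Night half: max(0, 11.0 − 9.9) × 0.5 = 1.1 × 0.5 = 0.55 DD.
Per 24 h: 6.90 DD/day.
Duration = 317 / 6.90 = 45.942 ≈ 45.9 days.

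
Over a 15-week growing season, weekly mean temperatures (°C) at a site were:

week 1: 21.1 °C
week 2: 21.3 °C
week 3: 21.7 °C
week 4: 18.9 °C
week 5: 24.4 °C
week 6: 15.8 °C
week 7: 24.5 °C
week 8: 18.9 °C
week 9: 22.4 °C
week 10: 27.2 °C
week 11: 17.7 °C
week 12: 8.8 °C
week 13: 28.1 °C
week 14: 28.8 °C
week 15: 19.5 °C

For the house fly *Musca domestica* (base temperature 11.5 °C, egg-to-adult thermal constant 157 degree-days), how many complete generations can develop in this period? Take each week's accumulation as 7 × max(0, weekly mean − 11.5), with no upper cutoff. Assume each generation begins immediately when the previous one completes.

Weekly DD (7 × max(0, T̄ − 11.5)): 67.2, 68.6, 71.4, 51.8, 90.3, 30.1, 91.0, 51.8, 76.3, 109.9, 43.4, 0.0, 116.2, 121.1, 56.0.
Season total = 1045.1 DD.
Complete generations = ⌊1045.1 / 157⌋ = 6.

6 generations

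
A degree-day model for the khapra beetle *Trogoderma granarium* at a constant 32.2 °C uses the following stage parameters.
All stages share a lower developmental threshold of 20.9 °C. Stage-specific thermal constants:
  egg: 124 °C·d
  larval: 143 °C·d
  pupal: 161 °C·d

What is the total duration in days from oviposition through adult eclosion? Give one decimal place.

Daily accumulation at 32.2 °C = 32.2 − 20.9 = 11.3 DD/day.
Total K = 124 + 143 + 161 = 428 DD.
Total duration = 428 / 11.3 = 37.876 ≈ 37.9 days.

37.9 days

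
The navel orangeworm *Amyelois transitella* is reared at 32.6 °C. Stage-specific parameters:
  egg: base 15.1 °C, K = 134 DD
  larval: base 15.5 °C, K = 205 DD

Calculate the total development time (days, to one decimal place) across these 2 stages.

egg: 134 / (32.6 − 15.1) = 134 / 17.5 = 7.657 d.
larval: 205 / (32.6 − 15.5) = 205 / 17.1 = 11.988 d.
Sum = 19.645 ≈ 19.6 days.

19.6 days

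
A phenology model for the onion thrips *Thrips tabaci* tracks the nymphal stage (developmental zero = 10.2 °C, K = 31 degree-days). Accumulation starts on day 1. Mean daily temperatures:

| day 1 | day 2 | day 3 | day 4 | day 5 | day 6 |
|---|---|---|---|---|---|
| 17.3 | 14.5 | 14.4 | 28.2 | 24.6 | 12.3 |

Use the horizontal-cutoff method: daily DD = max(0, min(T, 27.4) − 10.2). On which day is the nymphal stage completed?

Daily DD above 10.2 °C (capped at 17.2): 7.1, 4.3, 4.2, 17.2, 14.4, 2.1.
Cumulative: 7.1, 11.4, 15.6, 32.8, 47.2, 49.3.
The total first reaches 31 DD on day 4.

day 4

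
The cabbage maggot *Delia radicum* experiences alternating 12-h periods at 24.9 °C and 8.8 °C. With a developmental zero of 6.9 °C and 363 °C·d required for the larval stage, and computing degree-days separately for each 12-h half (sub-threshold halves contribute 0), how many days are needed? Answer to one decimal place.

36.5 days

Day half: max(0, 24.9 − 6.9) × 0.5 = 18.0 × 0.5 = 9.00 DD.
Night half: max(0, 8.8 − 6.9) × 0.5 = 1.9 × 0.5 = 0.95 DD.
Per 24 h: 9.95 DD/day.
Duration = 363 / 9.95 = 36.482 ≈ 36.5 days.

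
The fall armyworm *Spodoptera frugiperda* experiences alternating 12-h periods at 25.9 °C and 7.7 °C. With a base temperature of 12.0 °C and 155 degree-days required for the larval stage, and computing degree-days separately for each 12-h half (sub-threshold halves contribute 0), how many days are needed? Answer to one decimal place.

Day half: max(0, 25.9 − 12.0) × 0.5 = 13.9 × 0.5 = 6.95 DD.
Night half: max(0, 7.7 − 12.0) × 0.5 = 0.0 × 0.5 = 0.00 DD.
Per 24 h: 6.95 DD/day.
Duration = 155 / 6.95 = 22.302 ≈ 22.3 days.

22.3 days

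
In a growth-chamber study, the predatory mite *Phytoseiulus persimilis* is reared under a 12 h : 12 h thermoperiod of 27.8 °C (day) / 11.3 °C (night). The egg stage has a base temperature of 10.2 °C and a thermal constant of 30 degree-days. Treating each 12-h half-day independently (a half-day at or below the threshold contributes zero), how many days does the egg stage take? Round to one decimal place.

3.2 days

Day half: max(0, 27.8 − 10.2) × 0.5 = 17.6 × 0.5 = 8.80 DD.
Night half: max(0, 11.3 − 10.2) × 0.5 = 1.1 × 0.5 = 0.55 DD.
Per 24 h: 9.35 DD/day.
Duration = 30 / 9.35 = 3.209 ≈ 3.2 days.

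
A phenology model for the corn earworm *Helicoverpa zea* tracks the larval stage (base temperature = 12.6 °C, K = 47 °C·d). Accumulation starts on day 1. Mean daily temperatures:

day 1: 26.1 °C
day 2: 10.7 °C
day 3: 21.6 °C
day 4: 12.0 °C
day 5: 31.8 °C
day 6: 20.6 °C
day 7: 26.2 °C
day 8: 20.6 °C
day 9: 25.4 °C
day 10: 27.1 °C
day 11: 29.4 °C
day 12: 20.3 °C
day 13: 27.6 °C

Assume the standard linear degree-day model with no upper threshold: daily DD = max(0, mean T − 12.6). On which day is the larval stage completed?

Daily DD above 12.6 °C: 13.5, 0.0, 9.0, 0.0, 19.2, 8.0, 13.6, 8.0, 12.8, 14.5, 16.8, 7.7, 15.0.
Cumulative: 13.5, 13.5, 22.5, 22.5, 41.7, 49.7, 63.3, 71.3, 84.1, 98.6, 115.4, 123.1, 138.1.
The total first reaches 47 DD on day 6.

day 6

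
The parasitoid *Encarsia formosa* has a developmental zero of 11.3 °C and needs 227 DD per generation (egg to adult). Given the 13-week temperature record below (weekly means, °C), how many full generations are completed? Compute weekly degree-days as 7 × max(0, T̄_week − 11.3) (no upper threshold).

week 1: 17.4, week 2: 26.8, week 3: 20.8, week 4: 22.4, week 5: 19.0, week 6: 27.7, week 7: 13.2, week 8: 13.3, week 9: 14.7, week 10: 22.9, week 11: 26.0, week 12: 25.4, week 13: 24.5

Weekly DD (7 × max(0, T̄ − 11.3)): 42.7, 108.5, 66.5, 77.7, 53.9, 114.8, 13.3, 14.0, 23.8, 81.2, 102.9, 98.7, 92.4.
Season total = 890.4 DD.
Complete generations = ⌊890.4 / 227⌋ = 3.

3 generations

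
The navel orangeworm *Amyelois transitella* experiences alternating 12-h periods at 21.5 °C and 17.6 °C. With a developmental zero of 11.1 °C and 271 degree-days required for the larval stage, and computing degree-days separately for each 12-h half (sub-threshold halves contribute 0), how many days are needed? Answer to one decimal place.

Day half: max(0, 21.5 − 11.1) × 0.5 = 10.4 × 0.5 = 5.20 DD.
Night half: max(0, 17.6 − 11.1) × 0.5 = 6.5 × 0.5 = 3.25 DD.
Per 24 h: 8.45 DD/day.
Duration = 271 / 8.45 = 32.071 ≈ 32.1 days.

32.1 days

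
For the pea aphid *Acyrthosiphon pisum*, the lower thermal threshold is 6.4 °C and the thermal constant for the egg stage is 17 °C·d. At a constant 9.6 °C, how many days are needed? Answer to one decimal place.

5.3 days

Daily accumulation = 9.6 − 6.4 = 3.2 DD/day.
Duration = 17 / 3.2 = 5.313 ≈ 5.3 days.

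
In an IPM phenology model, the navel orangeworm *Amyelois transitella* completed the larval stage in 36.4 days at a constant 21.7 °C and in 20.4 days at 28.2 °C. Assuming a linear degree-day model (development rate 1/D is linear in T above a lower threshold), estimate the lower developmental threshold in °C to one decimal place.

Linear rate model ⇒ the product D·(T − T_b) is constant across temperatures.
36.4·(21.7 − T_b) = 20.4·(28.2 − T_b)
T_b = (36.4·21.7 − 20.4·28.2) / (36.4 − 20.4) = 214.60 / 16.0 = 13.413 °C ≈ 13.4 °C.

13.4 °C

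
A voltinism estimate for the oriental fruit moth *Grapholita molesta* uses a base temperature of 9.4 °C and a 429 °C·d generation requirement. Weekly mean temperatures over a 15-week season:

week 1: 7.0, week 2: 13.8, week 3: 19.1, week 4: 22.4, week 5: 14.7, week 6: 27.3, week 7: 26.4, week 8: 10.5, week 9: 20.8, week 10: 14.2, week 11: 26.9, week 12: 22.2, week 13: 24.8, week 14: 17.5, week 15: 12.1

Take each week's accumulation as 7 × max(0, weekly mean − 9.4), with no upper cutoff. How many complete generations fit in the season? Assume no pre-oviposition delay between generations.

Weekly DD (7 × max(0, T̄ − 9.4)): 0.0, 30.8, 67.9, 91.0, 37.1, 125.3, 119.0, 7.7, 79.8, 33.6, 122.5, 89.6, 107.8, 56.7, 18.9.
Season total = 987.7 DD.
Complete generations = ⌊987.7 / 429⌋ = 2.

2 generations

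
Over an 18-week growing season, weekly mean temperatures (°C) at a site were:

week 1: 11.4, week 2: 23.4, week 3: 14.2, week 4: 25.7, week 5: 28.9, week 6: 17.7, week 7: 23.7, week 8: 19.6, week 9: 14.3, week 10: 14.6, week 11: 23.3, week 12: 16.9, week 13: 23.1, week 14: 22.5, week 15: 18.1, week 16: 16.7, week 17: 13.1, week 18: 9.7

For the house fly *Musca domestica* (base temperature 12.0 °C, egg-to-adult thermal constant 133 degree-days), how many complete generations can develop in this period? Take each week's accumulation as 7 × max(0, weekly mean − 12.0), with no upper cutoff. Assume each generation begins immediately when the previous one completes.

6 generations

Weekly DD (7 × max(0, T̄ − 12.0)): 0.0, 79.8, 15.4, 95.9, 118.3, 39.9, 81.9, 53.2, 16.1, 18.2, 79.1, 34.3, 77.7, 73.5, 42.7, 32.9, 7.7, 0.0.
Season total = 866.6 DD.
Complete generations = ⌊866.6 / 133⌋ = 6.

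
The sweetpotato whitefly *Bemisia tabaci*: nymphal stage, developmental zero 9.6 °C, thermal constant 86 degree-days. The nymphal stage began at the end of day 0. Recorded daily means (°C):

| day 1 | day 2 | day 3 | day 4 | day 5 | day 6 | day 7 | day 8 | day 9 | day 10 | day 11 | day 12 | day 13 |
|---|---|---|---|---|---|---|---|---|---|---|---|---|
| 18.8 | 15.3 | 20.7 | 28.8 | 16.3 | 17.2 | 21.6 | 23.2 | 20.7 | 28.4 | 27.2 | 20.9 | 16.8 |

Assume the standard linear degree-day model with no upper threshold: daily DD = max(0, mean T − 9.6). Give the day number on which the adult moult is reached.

Daily DD above 9.6 °C: 9.2, 5.7, 11.1, 19.2, 6.7, 7.6, 12.0, 13.6, 11.1, 18.8, 17.6, 11.3, 7.2.
Cumulative: 9.2, 14.9, 26.0, 45.2, 51.9, 59.5, 71.5, 85.1, 96.2, 115.0, 132.6, 143.9, 151.1.
The total first reaches 86 DD on day 9.

day 9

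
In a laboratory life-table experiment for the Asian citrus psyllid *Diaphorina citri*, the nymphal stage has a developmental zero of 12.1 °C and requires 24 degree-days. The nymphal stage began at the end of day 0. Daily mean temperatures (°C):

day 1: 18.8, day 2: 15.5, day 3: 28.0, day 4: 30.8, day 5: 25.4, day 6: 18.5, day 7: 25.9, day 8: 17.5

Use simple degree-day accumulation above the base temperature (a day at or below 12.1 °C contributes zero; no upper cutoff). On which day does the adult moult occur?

Daily DD above 12.1 °C: 6.7, 3.4, 15.9, 18.7, 13.3, 6.4, 13.8, 5.4.
Cumulative: 6.7, 10.1, 26.0, 44.7, 58.0, 64.4, 78.2, 83.6.
The total first reaches 24 DD on day 3.

day 3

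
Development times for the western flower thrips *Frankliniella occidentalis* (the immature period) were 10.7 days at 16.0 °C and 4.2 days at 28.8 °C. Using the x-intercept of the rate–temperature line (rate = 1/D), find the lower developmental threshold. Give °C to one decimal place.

Equal thermal constants: D₁(T₁ − T_b) = D₂(T₂ − T_b).
10.7·(16.0 − T_b) = 4.2·(28.8 − T_b)
T_b = (10.7·16.0 − 4.2·28.8) / (10.7 − 4.2) = 50.24 / 6.5 = 7.729 °C ≈ 7.7 °C.

7.7 °C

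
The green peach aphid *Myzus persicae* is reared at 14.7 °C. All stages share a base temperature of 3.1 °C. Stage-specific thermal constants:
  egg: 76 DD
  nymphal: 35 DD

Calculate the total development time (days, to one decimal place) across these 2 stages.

9.6 days

Daily accumulation at 14.7 °C = 14.7 − 3.1 = 11.6 DD/day.
Total K = 76 + 35 = 111 DD.
Total duration = 111 / 11.6 = 9.569 ≈ 9.6 days.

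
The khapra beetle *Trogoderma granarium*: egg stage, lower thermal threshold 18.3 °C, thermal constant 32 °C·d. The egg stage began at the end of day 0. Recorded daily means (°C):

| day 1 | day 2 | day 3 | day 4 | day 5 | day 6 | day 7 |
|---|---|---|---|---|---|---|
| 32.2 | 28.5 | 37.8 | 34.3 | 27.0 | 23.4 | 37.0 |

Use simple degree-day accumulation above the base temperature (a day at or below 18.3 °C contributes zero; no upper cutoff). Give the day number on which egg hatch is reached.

Daily DD above 18.3 °C: 13.9, 10.2, 19.5, 16.0, 8.7, 5.1, 18.7.
Cumulative: 13.9, 24.1, 43.6, 59.6, 68.3, 73.4, 92.1.
The total first reaches 32 DD on day 3.

day 3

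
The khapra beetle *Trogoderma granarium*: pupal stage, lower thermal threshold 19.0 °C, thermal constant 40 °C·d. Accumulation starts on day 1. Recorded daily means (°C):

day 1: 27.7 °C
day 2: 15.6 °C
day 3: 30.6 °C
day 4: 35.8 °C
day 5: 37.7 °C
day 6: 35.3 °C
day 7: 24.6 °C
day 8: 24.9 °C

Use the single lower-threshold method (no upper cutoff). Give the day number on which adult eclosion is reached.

day 5

Daily DD above 19.0 °C: 8.7, 0.0, 11.6, 16.8, 18.7, 16.3, 5.6, 5.9.
Cumulative: 8.7, 8.7, 20.3, 37.1, 55.8, 72.1, 77.7, 83.6.
The total first reaches 40 DD on day 5.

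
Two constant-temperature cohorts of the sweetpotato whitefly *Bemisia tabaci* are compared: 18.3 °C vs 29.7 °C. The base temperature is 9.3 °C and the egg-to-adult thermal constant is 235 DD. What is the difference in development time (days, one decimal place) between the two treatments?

At 18.3 °C: 235 / (18.3 − 9.3) = 235 / 9.0 = 26.111 d.
At 29.7 °C: 235 / (29.7 − 9.3) = 235 / 20.4 = 11.520 d.
Difference = |26.111 − 11.520| = 14.592 ≈ 14.6 days.

14.6 days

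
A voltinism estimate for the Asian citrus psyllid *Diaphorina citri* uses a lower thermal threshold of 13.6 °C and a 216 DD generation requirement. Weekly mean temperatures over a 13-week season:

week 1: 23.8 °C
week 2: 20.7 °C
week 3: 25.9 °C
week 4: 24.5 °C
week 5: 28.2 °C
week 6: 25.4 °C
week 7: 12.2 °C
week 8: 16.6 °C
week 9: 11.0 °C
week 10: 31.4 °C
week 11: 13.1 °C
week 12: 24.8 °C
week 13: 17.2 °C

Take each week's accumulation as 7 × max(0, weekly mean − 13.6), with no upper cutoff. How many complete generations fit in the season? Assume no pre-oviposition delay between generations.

3 generations

Weekly DD (7 × max(0, T̄ − 13.6)): 71.4, 49.7, 86.1, 76.3, 102.2, 82.6, 0.0, 21.0, 0.0, 124.6, 0.0, 78.4, 25.2.
Season total = 717.5 DD.
Complete generations = ⌊717.5 / 216⌋ = 3.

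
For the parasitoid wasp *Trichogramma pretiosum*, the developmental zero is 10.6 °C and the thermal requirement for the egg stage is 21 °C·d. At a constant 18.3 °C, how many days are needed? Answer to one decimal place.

2.7 days

Daily accumulation = 18.3 − 10.6 = 7.7 DD/day.
Duration = 21 / 7.7 = 2.727 ≈ 2.7 days.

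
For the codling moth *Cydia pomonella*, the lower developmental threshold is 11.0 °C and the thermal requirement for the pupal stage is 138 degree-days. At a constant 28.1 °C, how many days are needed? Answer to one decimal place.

8.1 days

Daily accumulation = 28.1 − 11.0 = 17.1 DD/day.
Duration = 138 / 17.1 = 8.070 ≈ 8.1 days.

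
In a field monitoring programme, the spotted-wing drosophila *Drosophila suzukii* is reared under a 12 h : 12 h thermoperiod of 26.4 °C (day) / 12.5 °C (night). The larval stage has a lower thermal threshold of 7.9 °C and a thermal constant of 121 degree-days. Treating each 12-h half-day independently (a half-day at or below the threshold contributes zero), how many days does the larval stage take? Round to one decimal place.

10.5 days

Day half: max(0, 26.4 − 7.9) × 0.5 = 18.5 × 0.5 = 9.25 DD.
Night half: max(0, 12.5 − 7.9) × 0.5 = 4.6 × 0.5 = 2.30 DD.
Per 24 h: 11.55 DD/day.
Duration = 121 / 11.55 = 10.476 ≈ 10.5 days.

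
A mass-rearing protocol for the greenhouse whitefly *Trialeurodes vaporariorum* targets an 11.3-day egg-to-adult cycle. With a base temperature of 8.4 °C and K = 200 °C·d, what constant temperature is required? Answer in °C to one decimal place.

Required daily accumulation = 200 / 11.3 = 17.699 DD/day.
T = T_base + 17.699 = 8.4 + 17.699 = 26.099 ≈ 26.1 °C.

26.1 °C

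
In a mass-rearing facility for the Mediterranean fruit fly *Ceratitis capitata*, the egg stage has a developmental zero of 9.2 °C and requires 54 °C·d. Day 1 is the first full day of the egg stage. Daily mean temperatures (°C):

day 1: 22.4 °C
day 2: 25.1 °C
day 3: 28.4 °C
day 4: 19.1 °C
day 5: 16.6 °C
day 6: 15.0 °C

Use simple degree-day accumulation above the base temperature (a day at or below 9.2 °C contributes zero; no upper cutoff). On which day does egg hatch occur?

day 4

Daily DD above 9.2 °C: 13.2, 15.9, 19.2, 9.9, 7.4, 5.8.
Cumulative: 13.2, 29.1, 48.3, 58.2, 65.6, 71.4.
The total first reaches 54 DD on day 4.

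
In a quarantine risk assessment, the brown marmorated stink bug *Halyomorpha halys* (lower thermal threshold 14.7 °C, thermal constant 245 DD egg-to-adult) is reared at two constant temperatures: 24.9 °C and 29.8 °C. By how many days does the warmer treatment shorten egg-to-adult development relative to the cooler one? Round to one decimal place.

7.8 days

At 24.9 °C: 245 / (24.9 − 14.7) = 245 / 10.2 = 24.020 d.
At 29.8 °C: 245 / (29.8 − 14.7) = 245 / 15.1 = 16.225 d.
Difference = |24.020 − 16.225| = 7.794 ≈ 7.8 days.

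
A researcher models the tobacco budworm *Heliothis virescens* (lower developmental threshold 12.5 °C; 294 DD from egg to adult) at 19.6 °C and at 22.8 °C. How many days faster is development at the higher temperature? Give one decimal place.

12.9 days

At 19.6 °C: 294 / (19.6 − 12.5) = 294 / 7.1 = 41.408 d.
At 22.8 °C: 294 / (22.8 − 12.5) = 294 / 10.3 = 28.544 d.
Difference = |41.408 − 28.544| = 12.865 ≈ 12.9 days.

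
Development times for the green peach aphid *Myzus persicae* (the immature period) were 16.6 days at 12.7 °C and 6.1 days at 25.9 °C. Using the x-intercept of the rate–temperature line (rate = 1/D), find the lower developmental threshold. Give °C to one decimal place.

Equal thermal constants: D₁(T₁ − T_b) = D₂(T₂ − T_b).
16.6·(12.7 − T_b) = 6.1·(25.9 − T_b)
T_b = (16.6·12.7 − 6.1·25.9) / (16.6 − 6.1) = 52.83 / 10.5 = 5.031 °C ≈ 5.0 °C.

5.0 °C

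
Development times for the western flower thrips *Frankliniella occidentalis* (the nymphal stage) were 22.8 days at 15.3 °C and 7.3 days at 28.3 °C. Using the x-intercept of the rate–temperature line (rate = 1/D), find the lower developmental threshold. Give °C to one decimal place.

Equal thermal constants: D₁(T₁ − T_b) = D₂(T₂ − T_b).
22.8·(15.3 − T_b) = 7.3·(28.3 − T_b)
T_b = (22.8·15.3 − 7.3·28.3) / (22.8 − 7.3) = 142.25 / 15.5 = 9.177 °C ≈ 9.2 °C.

9.2 °C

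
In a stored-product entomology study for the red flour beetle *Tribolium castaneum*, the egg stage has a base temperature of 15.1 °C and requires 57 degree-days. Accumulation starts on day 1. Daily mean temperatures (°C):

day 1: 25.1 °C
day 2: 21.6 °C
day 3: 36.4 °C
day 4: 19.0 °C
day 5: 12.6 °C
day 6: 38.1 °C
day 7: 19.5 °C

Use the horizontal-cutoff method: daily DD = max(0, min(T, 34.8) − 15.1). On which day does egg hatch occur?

Daily DD above 15.1 °C (capped at 19.7): 10.0, 6.5, 19.7, 3.9, 0.0, 19.7, 4.4.
Cumulative: 10.0, 16.5, 36.2, 40.1, 40.1, 59.8, 64.2.
The total first reaches 57 DD on day 6.

day 6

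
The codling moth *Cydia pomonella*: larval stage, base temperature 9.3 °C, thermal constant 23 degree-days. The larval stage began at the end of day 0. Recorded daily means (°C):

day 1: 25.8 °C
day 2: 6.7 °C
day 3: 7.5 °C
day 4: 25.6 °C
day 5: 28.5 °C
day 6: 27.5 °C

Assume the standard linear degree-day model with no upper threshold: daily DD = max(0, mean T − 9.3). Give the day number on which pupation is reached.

day 4

Daily DD above 9.3 °C: 16.5, 0.0, 0.0, 16.3, 19.2, 18.2.
Cumulative: 16.5, 16.5, 16.5, 32.8, 52.0, 70.2.
The total first reaches 23 DD on day 4.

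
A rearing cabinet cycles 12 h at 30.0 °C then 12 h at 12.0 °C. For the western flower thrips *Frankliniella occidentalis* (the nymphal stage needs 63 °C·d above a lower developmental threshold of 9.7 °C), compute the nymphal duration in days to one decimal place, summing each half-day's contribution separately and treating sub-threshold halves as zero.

Day half: max(0, 30.0 − 9.7) × 0.5 = 20.3 × 0.5 = 10.15 DD.
Night half: max(0, 12.0 − 9.7) × 0.5 = 2.3 × 0.5 = 1.15 DD.
Per 24 h: 11.30 DD/day.
Duration = 63 / 11.30 = 5.575 ≈ 5.6 days.

5.6 days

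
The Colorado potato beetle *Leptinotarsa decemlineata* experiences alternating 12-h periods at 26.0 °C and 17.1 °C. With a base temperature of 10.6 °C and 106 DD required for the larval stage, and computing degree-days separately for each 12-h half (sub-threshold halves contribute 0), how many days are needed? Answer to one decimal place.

Day half: max(0, 26.0 − 10.6) × 0.5 = 15.4 × 0.5 = 7.70 DD.
Night half: max(0, 17.1 − 10.6) × 0.5 = 6.5 × 0.5 = 3.25 DD.
Per 24 h: 10.95 DD/day.
Duration = 106 / 10.95 = 9.680 ≈ 9.7 days.

9.7 days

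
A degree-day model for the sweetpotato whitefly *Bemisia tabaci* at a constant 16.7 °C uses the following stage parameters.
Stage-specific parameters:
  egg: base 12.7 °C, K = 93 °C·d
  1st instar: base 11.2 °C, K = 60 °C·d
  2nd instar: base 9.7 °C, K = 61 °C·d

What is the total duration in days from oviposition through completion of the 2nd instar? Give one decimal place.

egg: 93 / (16.7 − 12.7) = 93 / 4.0 = 23.250 d.
1st instar: 60 / (16.7 − 11.2) = 60 / 5.5 = 10.909 d.
2nd instar: 61 / (16.7 − 9.7) = 61 / 7.0 = 8.714 d.
Sum = 42.873 ≈ 42.9 days.

42.9 days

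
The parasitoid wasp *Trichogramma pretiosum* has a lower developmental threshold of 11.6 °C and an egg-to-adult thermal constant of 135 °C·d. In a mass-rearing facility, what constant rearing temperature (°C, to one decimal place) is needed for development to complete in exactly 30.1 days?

Required daily accumulation = 135 / 30.1 = 4.485 DD/day.
T = T_base + 4.485 = 11.6 + 4.485 = 16.085 ≈ 16.1 °C.

16.1 °C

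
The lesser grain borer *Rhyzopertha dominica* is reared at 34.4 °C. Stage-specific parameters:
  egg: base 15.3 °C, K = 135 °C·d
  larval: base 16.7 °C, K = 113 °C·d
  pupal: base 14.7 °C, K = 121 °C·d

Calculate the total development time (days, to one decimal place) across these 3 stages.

egg: 135 / (34.4 − 15.3) = 135 / 19.1 = 7.068 d.
larval: 113 / (34.4 − 16.7) = 113 / 17.7 = 6.384 d.
pupal: 121 / (34.4 − 14.7) = 121 / 19.7 = 6.142 d.
Sum = 19.594 ≈ 19.6 days.

19.6 days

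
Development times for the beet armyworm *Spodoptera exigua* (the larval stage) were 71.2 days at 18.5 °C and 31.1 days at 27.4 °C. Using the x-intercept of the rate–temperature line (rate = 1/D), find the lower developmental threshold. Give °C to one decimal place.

Linear rate model ⇒ the product D·(T − T_b) is constant across temperatures.
71.2·(18.5 − T_b) = 31.1·(27.4 − T_b)
T_b = (71.2·18.5 − 31.1·27.4) / (71.2 − 31.1) = 465.06 / 40.1 = 11.598 °C ≈ 11.6 °C.

11.6 °C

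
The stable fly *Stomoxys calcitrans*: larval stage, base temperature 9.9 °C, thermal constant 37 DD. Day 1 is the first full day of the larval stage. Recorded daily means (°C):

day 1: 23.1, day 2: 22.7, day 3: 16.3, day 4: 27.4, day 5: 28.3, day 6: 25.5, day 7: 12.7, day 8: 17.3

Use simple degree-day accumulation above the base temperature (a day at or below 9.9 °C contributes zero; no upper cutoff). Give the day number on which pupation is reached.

day 4

Daily DD above 9.9 °C: 13.2, 12.8, 6.4, 17.5, 18.4, 15.6, 2.8, 7.4.
Cumulative: 13.2, 26.0, 32.4, 49.9, 68.3, 83.9, 86.7, 94.1.
The total first reaches 37 DD on day 4.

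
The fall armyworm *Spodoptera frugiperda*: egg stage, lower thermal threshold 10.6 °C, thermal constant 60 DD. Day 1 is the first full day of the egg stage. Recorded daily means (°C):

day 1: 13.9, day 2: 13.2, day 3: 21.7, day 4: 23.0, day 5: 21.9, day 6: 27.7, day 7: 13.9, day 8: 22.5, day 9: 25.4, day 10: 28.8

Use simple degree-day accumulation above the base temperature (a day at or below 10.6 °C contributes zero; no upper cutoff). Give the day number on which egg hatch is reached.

Daily DD above 10.6 °C: 3.3, 2.6, 11.1, 12.4, 11.3, 17.1, 3.3, 11.9, 14.8, 18.2.
Cumulative: 3.3, 5.9, 17.0, 29.4, 40.7, 57.8, 61.1, 73.0, 87.8, 106.0.
The total first reaches 60 DD on day 7.

day 7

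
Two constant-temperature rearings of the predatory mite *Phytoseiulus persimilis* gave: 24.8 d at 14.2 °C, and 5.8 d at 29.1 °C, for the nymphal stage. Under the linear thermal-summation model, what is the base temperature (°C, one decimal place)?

9.7 °C

Equal thermal constants: D₁(T₁ − T_b) = D₂(T₂ − T_b).
24.8·(14.2 − T_b) = 5.8·(29.1 − T_b)
T_b = (24.8·14.2 − 5.8·29.1) / (24.8 − 5.8) = 183.38 / 19.0 = 9.652 °C ≈ 9.7 °C.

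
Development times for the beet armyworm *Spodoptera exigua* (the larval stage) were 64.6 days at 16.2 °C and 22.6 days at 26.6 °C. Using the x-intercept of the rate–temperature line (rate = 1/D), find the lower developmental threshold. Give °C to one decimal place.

10.6 °C

Linear rate model ⇒ the product D·(T − T_b) is constant across temperatures.
64.6·(16.2 − T_b) = 22.6·(26.6 − T_b)
T_b = (64.6·16.2 − 22.6·26.6) / (64.6 − 22.6) = 445.36 / 42.0 = 10.604 °C ≈ 10.6 °C.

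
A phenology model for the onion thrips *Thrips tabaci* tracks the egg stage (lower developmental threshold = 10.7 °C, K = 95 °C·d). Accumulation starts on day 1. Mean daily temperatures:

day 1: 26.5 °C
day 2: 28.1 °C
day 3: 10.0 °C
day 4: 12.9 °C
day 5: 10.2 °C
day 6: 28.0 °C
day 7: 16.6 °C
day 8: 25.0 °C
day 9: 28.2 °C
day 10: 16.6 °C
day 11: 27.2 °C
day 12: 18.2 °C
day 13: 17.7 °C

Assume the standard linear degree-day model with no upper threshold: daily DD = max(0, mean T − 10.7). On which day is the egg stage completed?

day 10

Daily DD above 10.7 °C: 15.8, 17.4, 0.0, 2.2, 0.0, 17.3, 5.9, 14.3, 17.5, 5.9, 16.5, 7.5, 7.0.
Cumulative: 15.8, 33.2, 33.2, 35.4, 35.4, 52.7, 58.6, 72.9, 90.4, 96.3, 112.8, 120.3, 127.3.
The total first reaches 95 DD on day 10.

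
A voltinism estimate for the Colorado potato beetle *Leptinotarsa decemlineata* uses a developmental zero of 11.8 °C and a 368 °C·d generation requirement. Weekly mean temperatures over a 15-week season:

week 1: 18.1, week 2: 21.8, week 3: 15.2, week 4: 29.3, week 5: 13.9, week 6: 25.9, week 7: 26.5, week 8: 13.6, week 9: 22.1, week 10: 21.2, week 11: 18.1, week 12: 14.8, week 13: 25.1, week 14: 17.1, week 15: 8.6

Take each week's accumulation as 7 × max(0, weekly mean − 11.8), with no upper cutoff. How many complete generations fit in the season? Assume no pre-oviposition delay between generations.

2 generations

Weekly DD (7 × max(0, T̄ − 11.8)): 44.1, 70.0, 23.8, 122.5, 14.7, 98.7, 102.9, 12.6, 72.1, 65.8, 44.1, 21.0, 93.1, 37.1, 0.0.
Season total = 822.5 DD.
Complete generations = ⌊822.5 / 368⌋ = 2.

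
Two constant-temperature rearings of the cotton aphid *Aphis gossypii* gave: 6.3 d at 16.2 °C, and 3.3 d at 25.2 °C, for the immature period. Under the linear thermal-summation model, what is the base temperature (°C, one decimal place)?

Linear rate model ⇒ the product D·(T − T_b) is constant across temperatures.
6.3·(16.2 − T_b) = 3.3·(25.2 − T_b)
T_b = (6.3·16.2 − 3.3·25.2) / (6.3 − 3.3) = 18.90 / 3.0 = 6.300 °C ≈ 6.3 °C.

6.3 °C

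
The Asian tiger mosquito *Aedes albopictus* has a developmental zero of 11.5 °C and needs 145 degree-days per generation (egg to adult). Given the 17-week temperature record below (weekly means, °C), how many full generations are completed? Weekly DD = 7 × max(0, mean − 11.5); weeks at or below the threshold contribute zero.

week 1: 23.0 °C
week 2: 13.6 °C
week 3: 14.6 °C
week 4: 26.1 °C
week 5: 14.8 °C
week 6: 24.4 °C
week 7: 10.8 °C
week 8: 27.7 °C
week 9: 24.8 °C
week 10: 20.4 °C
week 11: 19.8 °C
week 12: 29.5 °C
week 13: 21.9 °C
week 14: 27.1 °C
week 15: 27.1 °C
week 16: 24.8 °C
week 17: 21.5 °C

Weekly DD (7 × max(0, T̄ − 11.5)): 80.5, 14.7, 21.7, 102.2, 23.1, 90.3, 0.0, 113.4, 93.1, 62.3, 58.1, 126.0, 72.8, 109.2, 109.2, 93.1, 70.0.
Season total = 1239.7 DD.
Complete generations = ⌊1239.7 / 145⌋ = 8.

8 generations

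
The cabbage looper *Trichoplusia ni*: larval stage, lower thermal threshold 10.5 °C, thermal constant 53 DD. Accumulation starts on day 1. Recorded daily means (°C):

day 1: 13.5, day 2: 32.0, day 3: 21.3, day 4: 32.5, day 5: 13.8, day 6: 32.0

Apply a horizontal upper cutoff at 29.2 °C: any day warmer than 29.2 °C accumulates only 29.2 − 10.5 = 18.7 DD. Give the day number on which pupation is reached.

Daily DD above 10.5 °C (capped at 18.7): 3.0, 18.7, 10.8, 18.7, 3.3, 18.7.
Cumulative: 3.0, 21.7, 32.5, 51.2, 54.5, 73.2.
The total first reaches 53 DD on day 5.

day 5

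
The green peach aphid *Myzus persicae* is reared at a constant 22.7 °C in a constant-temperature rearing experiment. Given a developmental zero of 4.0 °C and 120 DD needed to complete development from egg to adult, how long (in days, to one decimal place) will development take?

6.4 days

Daily accumulation = 22.7 − 4.0 = 18.7 DD/day.
Duration = 120 / 18.7 = 6.417 ≈ 6.4 days.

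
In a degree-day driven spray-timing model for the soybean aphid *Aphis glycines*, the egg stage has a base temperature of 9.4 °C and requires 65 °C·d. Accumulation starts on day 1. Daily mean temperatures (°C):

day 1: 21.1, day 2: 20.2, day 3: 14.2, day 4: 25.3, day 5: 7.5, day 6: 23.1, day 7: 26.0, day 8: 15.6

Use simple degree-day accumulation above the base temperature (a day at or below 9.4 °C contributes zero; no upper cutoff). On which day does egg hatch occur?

Daily DD above 9.4 °C: 11.7, 10.8, 4.8, 15.9, 0.0, 13.7, 16.6, 6.2.
Cumulative: 11.7, 22.5, 27.3, 43.2, 43.2, 56.9, 73.5, 79.7.
The total first reaches 65 DD on day 7.

day 7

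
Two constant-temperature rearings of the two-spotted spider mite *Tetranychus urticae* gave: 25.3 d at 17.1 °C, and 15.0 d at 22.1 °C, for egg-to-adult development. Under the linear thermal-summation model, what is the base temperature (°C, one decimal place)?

9.8 °C

Linear rate model ⇒ the product D·(T − T_b) is constant across temperatures.
25.3·(17.1 − T_b) = 15.0·(22.1 − T_b)
T_b = (25.3·17.1 − 15.0·22.1) / (25.3 − 15.0) = 101.13 / 10.3 = 9.818 °C ≈ 9.8 °C.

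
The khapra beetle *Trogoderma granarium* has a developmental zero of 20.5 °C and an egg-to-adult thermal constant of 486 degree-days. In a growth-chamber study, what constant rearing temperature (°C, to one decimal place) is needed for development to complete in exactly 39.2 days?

Required daily accumulation = 486 / 39.2 = 12.398 DD/day.
T = T_base + 12.398 = 20.5 + 12.398 = 32.898 ≈ 32.9 °C.

32.9 °C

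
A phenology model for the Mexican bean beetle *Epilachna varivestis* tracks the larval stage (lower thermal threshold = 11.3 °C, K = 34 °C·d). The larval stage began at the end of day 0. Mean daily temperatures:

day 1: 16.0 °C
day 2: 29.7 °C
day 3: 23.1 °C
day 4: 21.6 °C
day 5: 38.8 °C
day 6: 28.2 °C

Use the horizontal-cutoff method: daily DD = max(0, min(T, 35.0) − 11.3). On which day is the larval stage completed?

day 3

Daily DD above 11.3 °C (capped at 23.7): 4.7, 18.4, 11.8, 10.3, 23.7, 16.9.
Cumulative: 4.7, 23.1, 34.9, 45.2, 68.9, 85.8.
The total first reaches 34 DD on day 3.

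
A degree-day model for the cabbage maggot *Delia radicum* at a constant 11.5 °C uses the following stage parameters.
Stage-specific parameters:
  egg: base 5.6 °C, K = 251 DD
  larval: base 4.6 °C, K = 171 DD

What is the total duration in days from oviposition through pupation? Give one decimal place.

67.3 days

egg: 251 / (11.5 − 5.6) = 251 / 5.9 = 42.542 d.
larval: 171 / (11.5 − 4.6) = 171 / 6.9 = 24.783 d.
Sum = 67.325 ≈ 67.3 days.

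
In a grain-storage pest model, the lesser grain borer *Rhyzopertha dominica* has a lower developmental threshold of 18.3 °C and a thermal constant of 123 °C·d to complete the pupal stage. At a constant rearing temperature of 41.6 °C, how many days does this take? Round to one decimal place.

5.3 days

Daily accumulation = 41.6 − 18.3 = 23.3 DD/day.
Duration = 123 / 23.3 = 5.279 ≈ 5.3 days.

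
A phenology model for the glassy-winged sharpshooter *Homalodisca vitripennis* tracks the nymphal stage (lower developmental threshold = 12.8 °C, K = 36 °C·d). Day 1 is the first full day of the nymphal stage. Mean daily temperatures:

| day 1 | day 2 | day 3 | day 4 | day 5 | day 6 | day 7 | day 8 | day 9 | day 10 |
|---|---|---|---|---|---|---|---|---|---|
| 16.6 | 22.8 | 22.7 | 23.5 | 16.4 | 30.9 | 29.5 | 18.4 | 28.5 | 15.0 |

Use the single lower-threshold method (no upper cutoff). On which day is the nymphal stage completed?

day 5

Daily DD above 12.8 °C: 3.8, 10.0, 9.9, 10.7, 3.6, 18.1, 16.7, 5.6, 15.7, 2.2.
Cumulative: 3.8, 13.8, 23.7, 34.4, 38.0, 56.1, 72.8, 78.4, 94.1, 96.3.
The total first reaches 36 DD on day 5.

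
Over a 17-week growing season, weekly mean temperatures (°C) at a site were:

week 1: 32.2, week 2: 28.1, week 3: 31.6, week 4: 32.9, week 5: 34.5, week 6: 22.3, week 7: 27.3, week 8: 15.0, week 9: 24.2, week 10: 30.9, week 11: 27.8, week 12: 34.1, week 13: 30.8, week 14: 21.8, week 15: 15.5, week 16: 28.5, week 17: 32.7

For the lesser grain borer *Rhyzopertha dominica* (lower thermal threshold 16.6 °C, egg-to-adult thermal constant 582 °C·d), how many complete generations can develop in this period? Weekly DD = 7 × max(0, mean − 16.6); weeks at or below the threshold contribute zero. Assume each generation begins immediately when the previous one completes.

Weekly DD (7 × max(0, T̄ − 16.6)): 109.2, 80.5, 105.0, 114.1, 125.3, 39.9, 74.9, 0.0, 53.2, 100.1, 78.4, 122.5, 99.4, 36.4, 0.0, 83.3, 112.7.
Season total = 1334.9 DD.
Complete generations = ⌊1334.9 / 582⌋ = 2.

2 generations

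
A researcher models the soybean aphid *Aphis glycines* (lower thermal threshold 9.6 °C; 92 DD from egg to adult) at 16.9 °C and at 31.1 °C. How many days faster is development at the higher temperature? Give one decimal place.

At 16.9 °C: 92 / (16.9 − 9.6) = 92 / 7.3 = 12.603 d.
At 31.1 °C: 92 / (31.1 − 9.6) = 92 / 21.5 = 4.279 d.
Difference = |12.603 − 4.279| = 8.324 ≈ 8.3 days.

8.3 days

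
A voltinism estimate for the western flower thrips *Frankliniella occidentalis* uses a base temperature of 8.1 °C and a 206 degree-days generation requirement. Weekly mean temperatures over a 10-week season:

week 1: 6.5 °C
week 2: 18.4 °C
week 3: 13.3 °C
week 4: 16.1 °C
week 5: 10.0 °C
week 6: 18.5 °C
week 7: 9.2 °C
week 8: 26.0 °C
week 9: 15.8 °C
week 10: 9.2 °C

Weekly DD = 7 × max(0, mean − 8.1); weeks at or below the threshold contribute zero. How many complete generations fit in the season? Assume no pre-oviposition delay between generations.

Weekly DD (7 × max(0, T̄ − 8.1)): 0.0, 72.1, 36.4, 56.0, 13.3, 72.8, 7.7, 125.3, 53.9, 7.7.
Season total = 445.2 DD.
Complete generations = ⌊445.2 / 206⌋ = 2.

2 generations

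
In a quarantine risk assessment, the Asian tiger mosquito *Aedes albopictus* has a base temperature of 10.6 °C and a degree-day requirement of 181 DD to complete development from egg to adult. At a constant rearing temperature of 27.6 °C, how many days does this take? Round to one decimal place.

Daily accumulation = 27.6 − 10.6 = 17.0 DD/day.
Duration = 181 / 17.0 = 10.647 ≈ 10.6 days.

10.6 days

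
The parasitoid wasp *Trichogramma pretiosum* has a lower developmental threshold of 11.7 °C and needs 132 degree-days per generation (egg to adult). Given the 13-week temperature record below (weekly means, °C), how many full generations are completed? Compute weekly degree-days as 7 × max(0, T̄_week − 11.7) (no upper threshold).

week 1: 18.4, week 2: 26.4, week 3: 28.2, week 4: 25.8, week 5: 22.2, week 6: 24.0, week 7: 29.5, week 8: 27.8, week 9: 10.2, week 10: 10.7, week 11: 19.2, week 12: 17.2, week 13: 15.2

Weekly DD (7 × max(0, T̄ − 11.7)): 46.9, 102.9, 115.5, 98.7, 73.5, 86.1, 124.6, 112.7, 0.0, 0.0, 52.5, 38.5, 24.5.
Season total = 876.4 DD.
Complete generations = ⌊876.4 / 132⌋ = 6.

6 generations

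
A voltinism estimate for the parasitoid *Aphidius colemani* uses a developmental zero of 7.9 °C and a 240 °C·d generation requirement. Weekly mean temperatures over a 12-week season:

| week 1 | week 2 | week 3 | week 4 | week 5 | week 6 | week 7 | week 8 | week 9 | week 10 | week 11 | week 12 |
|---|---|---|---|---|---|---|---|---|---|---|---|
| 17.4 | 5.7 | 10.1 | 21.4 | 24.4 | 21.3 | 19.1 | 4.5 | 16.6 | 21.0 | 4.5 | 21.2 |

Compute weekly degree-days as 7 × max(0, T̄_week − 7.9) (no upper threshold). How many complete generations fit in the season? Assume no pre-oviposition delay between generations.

2 generations

Weekly DD (7 × max(0, T̄ − 7.9)): 66.5, 0.0, 15.4, 94.5, 115.5, 93.8, 78.4, 0.0, 60.9, 91.7, 0.0, 93.1.
Season total = 709.8 DD.
Complete generations = ⌊709.8 / 240⌋ = 2.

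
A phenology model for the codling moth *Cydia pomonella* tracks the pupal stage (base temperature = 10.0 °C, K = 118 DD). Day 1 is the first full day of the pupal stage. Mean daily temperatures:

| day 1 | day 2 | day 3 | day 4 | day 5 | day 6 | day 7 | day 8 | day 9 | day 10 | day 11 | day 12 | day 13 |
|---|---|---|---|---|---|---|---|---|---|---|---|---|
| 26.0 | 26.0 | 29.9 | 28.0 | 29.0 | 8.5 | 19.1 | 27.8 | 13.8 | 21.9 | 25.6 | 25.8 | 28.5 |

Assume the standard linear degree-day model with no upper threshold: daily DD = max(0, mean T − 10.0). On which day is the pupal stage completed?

day 9

Daily DD above 10.0 °C: 16.0, 16.0, 19.9, 18.0, 19.0, 0.0, 9.1, 17.8, 3.8, 11.9, 15.6, 15.8, 18.5.
Cumulative: 16.0, 32.0, 51.9, 69.9, 88.9, 88.9, 98.0, 115.8, 119.6, 131.5, 147.1, 162.9, 181.4.
The total first reaches 118 DD on day 9.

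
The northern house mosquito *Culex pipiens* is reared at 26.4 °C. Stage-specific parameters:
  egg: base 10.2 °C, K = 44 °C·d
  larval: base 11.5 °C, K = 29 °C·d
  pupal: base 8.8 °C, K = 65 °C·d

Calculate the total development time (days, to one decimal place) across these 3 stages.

egg: 44 / (26.4 − 10.2) = 44 / 16.2 = 2.716 d.
larval: 29 / (26.4 − 11.5) = 29 / 14.9 = 1.946 d.
pupal: 65 / (26.4 − 8.8) = 65 / 17.6 = 3.693 d.
Sum = 8.356 ≈ 8.4 days.

8.4 days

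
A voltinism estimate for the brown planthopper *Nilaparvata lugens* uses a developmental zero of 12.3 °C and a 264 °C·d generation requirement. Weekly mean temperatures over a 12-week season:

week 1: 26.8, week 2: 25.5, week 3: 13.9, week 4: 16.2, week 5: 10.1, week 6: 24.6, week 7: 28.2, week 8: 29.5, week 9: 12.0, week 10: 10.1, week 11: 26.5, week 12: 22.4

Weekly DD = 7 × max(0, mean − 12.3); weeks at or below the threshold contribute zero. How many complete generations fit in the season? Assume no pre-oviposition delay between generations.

Weekly DD (7 × max(0, T̄ − 12.3)): 101.5, 92.4, 11.2, 27.3, 0.0, 86.1, 111.3, 120.4, 0.0, 0.0, 99.4, 70.7.
Season total = 720.3 DD.
Complete generations = ⌊720.3 / 264⌋ = 2.

2 generations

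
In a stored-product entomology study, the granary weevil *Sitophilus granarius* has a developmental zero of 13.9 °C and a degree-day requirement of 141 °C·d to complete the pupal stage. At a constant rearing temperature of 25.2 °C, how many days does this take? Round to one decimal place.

12.5 days

Daily accumulation = 25.2 − 13.9 = 11.3 DD/day.
Duration = 141 / 11.3 = 12.478 ≈ 12.5 days.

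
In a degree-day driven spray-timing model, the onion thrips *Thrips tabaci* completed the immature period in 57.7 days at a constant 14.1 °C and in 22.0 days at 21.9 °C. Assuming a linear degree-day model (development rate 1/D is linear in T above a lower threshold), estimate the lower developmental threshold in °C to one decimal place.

9.3 °C

Equal thermal constants: D₁(T₁ − T_b) = D₂(T₂ − T_b).
57.7·(14.1 − T_b) = 22.0·(21.9 − T_b)
T_b = (57.7·14.1 − 22.0·21.9) / (57.7 − 22.0) = 331.77 / 35.7 = 9.293 °C ≈ 9.3 °C.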